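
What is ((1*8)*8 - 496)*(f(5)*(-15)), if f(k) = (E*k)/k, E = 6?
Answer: 38880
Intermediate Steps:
f(k) = 6 (f(k) = (6*k)/k = 6)
((1*8)*8 - 496)*(f(5)*(-15)) = ((1*8)*8 - 496)*(6*(-15)) = (8*8 - 496)*(-90) = (64 - 496)*(-90) = -432*(-90) = 38880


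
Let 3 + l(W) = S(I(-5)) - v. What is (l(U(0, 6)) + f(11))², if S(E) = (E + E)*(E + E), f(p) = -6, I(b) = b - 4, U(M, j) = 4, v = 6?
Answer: 95481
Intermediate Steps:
I(b) = -4 + b
S(E) = 4*E² (S(E) = (2*E)*(2*E) = 4*E²)
l(W) = 315 (l(W) = -3 + (4*(-4 - 5)² - 1*6) = -3 + (4*(-9)² - 6) = -3 + (4*81 - 6) = -3 + (324 - 6) = -3 + 318 = 315)
(l(U(0, 6)) + f(11))² = (315 - 6)² = 309² = 95481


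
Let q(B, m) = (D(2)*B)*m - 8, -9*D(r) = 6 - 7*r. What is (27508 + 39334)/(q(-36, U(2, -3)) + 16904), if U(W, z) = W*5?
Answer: 33421/8288 ≈ 4.0325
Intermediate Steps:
U(W, z) = 5*W
D(r) = -2/3 + 7*r/9 (D(r) = -(6 - 7*r)/9 = -2/3 + 7*r/9)
q(B, m) = -8 + 8*B*m/9 (q(B, m) = ((-2/3 + (7/9)*2)*B)*m - 8 = ((-2/3 + 14/9)*B)*m - 8 = (8*B/9)*m - 8 = 8*B*m/9 - 8 = -8 + 8*B*m/9)
(27508 + 39334)/(q(-36, U(2, -3)) + 16904) = (27508 + 39334)/((-8 + (8/9)*(-36)*(5*2)) + 16904) = 66842/((-8 + (8/9)*(-36)*10) + 16904) = 66842/((-8 - 320) + 16904) = 66842/(-328 + 16904) = 66842/16576 = 66842*(1/16576) = 33421/8288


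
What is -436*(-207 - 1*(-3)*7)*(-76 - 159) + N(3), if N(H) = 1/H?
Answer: -57172679/3 ≈ -1.9058e+7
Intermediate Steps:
-436*(-207 - 1*(-3)*7)*(-76 - 159) + N(3) = -436*(-207 - 1*(-3)*7)*(-76 - 159) + 1/3 = -436*(-207 + 3*7)*(-235) + ⅓ = -436*(-207 + 21)*(-235) + ⅓ = -(-81096)*(-235) + ⅓ = -436*43710 + ⅓ = -19057560 + ⅓ = -57172679/3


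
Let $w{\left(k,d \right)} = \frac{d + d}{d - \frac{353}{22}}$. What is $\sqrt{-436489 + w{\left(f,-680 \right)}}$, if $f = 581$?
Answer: $\frac{i \sqrt{102350960935881}}{15313} \approx 660.67 i$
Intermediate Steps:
$w{\left(k,d \right)} = \frac{2 d}{- \frac{353}{22} + d}$ ($w{\left(k,d \right)} = \frac{2 d}{d - \frac{353}{22}} = \frac{2 d}{- \frac{353}{22} + d}$)
$\sqrt{-436489 + w{\left(f,-680 \right)}} = \sqrt{-436489 + 44 \left(-680\right) \frac{1}{-353 + 22 \left(-680\right)}} = \sqrt{-436489 + 44 \left(-680\right) \frac{1}{-353 - 14960}} = \sqrt{-436489 + 44 \left(-680\right) \frac{1}{-15313}} = \sqrt{-436489 + 44 \left(-680\right) \left(- \frac{1}{15313}\right)} = \sqrt{-436489 + \frac{29920}{15313}} = \sqrt{- \frac{6683926137}{15313}} = \frac{i \sqrt{102350960935881}}{15313}$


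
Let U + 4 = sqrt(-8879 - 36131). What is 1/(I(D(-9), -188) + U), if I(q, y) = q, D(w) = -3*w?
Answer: 23/45539 - I*sqrt(45010)/45539 ≈ 0.00050506 - 0.0046588*I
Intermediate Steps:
U = -4 + I*sqrt(45010) (U = -4 + sqrt(-8879 - 36131) = -4 + sqrt(-45010) = -4 + I*sqrt(45010) ≈ -4.0 + 212.16*I)
1/(I(D(-9), -188) + U) = 1/(-3*(-9) + (-4 + I*sqrt(45010))) = 1/(27 + (-4 + I*sqrt(45010))) = 1/(23 + I*sqrt(45010))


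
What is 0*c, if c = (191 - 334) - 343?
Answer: 0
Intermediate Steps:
c = -486 (c = -143 - 343 = -486)
0*c = 0*(-486) = 0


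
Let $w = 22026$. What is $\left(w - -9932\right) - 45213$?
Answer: $-13255$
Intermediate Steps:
$\left(w - -9932\right) - 45213 = \left(22026 - -9932\right) - 45213 = \left(22026 + 9932\right) - 45213 = 31958 - 45213 = -13255$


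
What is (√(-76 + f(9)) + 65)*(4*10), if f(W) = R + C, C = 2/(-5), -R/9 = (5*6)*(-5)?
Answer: 2600 + 32*√1990 ≈ 4027.5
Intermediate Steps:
R = 1350 (R = -9*5*6*(-5) = -270*(-5) = -9*(-150) = 1350)
C = -⅖ (C = 2*(-⅕) = -⅖ ≈ -0.40000)
f(W) = 6748/5 (f(W) = 1350 - ⅖ = 6748/5)
(√(-76 + f(9)) + 65)*(4*10) = (√(-76 + 6748/5) + 65)*(4*10) = (√(6368/5) + 65)*40 = (4*√1990/5 + 65)*40 = (65 + 4*√1990/5)*40 = 2600 + 32*√1990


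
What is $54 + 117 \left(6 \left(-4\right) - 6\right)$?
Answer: $-3456$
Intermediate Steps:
$54 + 117 \left(6 \left(-4\right) - 6\right) = 54 + 117 \left(-24 - 6\right) = 54 + 117 \left(-30\right) = 54 - 3510 = -3456$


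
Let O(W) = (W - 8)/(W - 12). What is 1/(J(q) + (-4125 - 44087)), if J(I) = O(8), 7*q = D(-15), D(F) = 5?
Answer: -1/48212 ≈ -2.0742e-5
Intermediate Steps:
q = 5/7 (q = (1/7)*5 = 5/7 ≈ 0.71429)
O(W) = (-8 + W)/(-12 + W)
J(I) = 0 (J(I) = (-8 + 8)/(-12 + 8) = 0/(-4) = -1/4*0 = 0)
1/(J(q) + (-4125 - 44087)) = 1/(0 + (-4125 - 44087)) = 1/(0 - 48212) = 1/(-48212) = -1/48212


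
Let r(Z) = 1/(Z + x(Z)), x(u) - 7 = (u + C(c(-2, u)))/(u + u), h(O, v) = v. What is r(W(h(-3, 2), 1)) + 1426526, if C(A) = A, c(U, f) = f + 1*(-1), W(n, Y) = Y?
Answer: 24250944/17 ≈ 1.4265e+6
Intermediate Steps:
c(U, f) = -1 + f (c(U, f) = f - 1 = -1 + f)
x(u) = 7 + (-1 + 2*u)/(2*u) (x(u) = 7 + (u + (-1 + u))/(u + u) = 7 + (-1 + 2*u)/((2*u)) = 7 + (-1 + 2*u)*(1/(2*u)) = 7 + (-1 + 2*u)/(2*u))
r(Z) = 1/(8 + Z - 1/(2*Z)) (r(Z) = 1/(Z + (8 - 1/(2*Z))) = 1/(8 + Z - 1/(2*Z)))
r(W(h(-3, 2), 1)) + 1426526 = 2*1/(-1 + 2*1**2 + 16*1) + 1426526 = 2*1/(-1 + 2*1 + 16) + 1426526 = 2*1/(-1 + 2 + 16) + 1426526 = 2*1/17 + 1426526 = 2*1*(1/17) + 1426526 = 2/17 + 1426526 = 24250944/17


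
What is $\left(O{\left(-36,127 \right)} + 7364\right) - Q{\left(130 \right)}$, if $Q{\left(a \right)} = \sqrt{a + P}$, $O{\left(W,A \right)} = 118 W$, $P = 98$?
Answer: $3116 - 2 \sqrt{57} \approx 3100.9$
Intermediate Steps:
$Q{\left(a \right)} = \sqrt{98 + a}$ ($Q{\left(a \right)} = \sqrt{a + 98} = \sqrt{98 + a}$)
$\left(O{\left(-36,127 \right)} + 7364\right) - Q{\left(130 \right)} = \left(118 \left(-36\right) + 7364\right) - \sqrt{98 + 130} = \left(-4248 + 7364\right) - \sqrt{228} = 3116 - 2 \sqrt{57}$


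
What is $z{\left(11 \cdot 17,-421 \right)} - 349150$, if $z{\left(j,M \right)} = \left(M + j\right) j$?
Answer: $-392908$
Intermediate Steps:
$z{\left(j,M \right)} = j \left(M + j\right)$
$z{\left(11 \cdot 17,-421 \right)} - 349150 = 11 \cdot 17 \left(-421 + 11 \cdot 17\right) - 349150 = 187 \left(-421 + 187\right) - 349150 = 187 \left(-234\right) - 349150 = -43758 - 349150 = -392908$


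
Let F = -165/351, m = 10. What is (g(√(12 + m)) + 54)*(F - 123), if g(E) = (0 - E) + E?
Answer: -86676/13 ≈ -6667.4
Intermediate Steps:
g(E) = 0 (g(E) = -E + E = 0)
F = -55/117 (F = -165*1/351 = -55/117 ≈ -0.47009)
(g(√(12 + m)) + 54)*(F - 123) = (0 + 54)*(-55/117 - 123) = 54*(-14446/117) = -86676/13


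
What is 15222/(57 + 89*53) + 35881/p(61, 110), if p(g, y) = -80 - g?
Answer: -84574796/336567 ≈ -251.29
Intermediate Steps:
15222/(57 + 89*53) + 35881/p(61, 110) = 15222/(57 + 89*53) + 35881/(-80 - 1*61) = 15222/(57 + 4717) + 35881/(-80 - 61) = 15222/4774 + 35881/(-141) = 15222*(1/4774) + 35881*(-1/141) = 7611/2387 - 35881/141 = -84574796/336567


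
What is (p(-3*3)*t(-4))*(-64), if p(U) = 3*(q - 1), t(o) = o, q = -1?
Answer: -1536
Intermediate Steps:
p(U) = -6 (p(U) = 3*(-1 - 1) = 3*(-2) = -6)
(p(-3*3)*t(-4))*(-64) = -6*(-4)*(-64) = 24*(-64) = -1536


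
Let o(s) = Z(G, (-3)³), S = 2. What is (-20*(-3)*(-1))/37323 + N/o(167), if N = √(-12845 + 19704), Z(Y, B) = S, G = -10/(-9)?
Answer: -20/12441 + 19*√19/2 ≈ 41.408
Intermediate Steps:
G = 10/9 (G = -10*(-⅑) = 10/9 ≈ 1.1111)
Z(Y, B) = 2
o(s) = 2
N = 19*√19 (N = √6859 = 19*√19 ≈ 82.819)
(-20*(-3)*(-1))/37323 + N/o(167) = (-20*(-3)*(-1))/37323 + (19*√19)/2 = (60*(-1))*(1/37323) + (19*√19)*(½) = -60*1/37323 + 19*√19/2 = -20/12441 + 19*√19/2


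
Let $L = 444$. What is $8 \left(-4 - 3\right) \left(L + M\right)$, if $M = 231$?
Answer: $-37800$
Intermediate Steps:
$8 \left(-4 - 3\right) \left(L + M\right) = 8 \left(-4 - 3\right) \left(444 + 231\right) = 8 \left(-7\right) 675 = \left(-56\right) 675 = -37800$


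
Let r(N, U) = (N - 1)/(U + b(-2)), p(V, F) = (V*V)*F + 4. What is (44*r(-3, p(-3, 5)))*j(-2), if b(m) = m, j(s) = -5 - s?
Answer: 528/47 ≈ 11.234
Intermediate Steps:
p(V, F) = 4 + F*V**2 (p(V, F) = V**2*F + 4 = F*V**2 + 4 = 4 + F*V**2)
r(N, U) = (-1 + N)/(-2 + U) (r(N, U) = (N - 1)/(U - 2) = (-1 + N)/(-2 + U))
(44*r(-3, p(-3, 5)))*j(-2) = (44*((-1 - 3)/(-2 + (4 + 5*(-3)**2))))*(-5 - 1*(-2)) = (44*(-4/(-2 + (4 + 5*9))))*(-5 + 2) = (44*(-4/(-2 + (4 + 45))))*(-3) = (44*(-4/(-2 + 49)))*(-3) = (44*(-4/47))*(-3) = -176/47*(-3) = 528/47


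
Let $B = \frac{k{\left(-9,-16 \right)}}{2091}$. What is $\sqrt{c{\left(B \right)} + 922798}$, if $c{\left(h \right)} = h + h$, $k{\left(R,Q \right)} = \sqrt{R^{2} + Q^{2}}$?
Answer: $\frac{\sqrt{4034732162238 + 4182 \sqrt{337}}}{2091} \approx 960.62$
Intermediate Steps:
$k{\left(R,Q \right)} = \sqrt{Q^{2} + R^{2}}$
$B = \frac{\sqrt{337}}{2091}$ ($B = \frac{\sqrt{\left(-16\right)^{2} + \left(-9\right)^{2}}}{2091} = \sqrt{256 + 81} \cdot \frac{1}{2091} = \sqrt{337} \cdot \frac{1}{2091} = \frac{\sqrt{337}}{2091} \approx 0.0087793$)
$c{\left(h \right)} = 2 h$
$\sqrt{c{\left(B \right)} + 922798} = \sqrt{2 \frac{\sqrt{337}}{2091} + 922798} = \sqrt{\frac{2 \sqrt{337}}{2091} + 922798} = \sqrt{922798 + \frac{2 \sqrt{337}}{2091}}$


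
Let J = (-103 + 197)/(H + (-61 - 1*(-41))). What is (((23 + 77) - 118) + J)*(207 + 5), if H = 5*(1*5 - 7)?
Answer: -67204/15 ≈ -4480.3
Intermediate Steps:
H = -10 (H = 5*(5 - 7) = 5*(-2) = -10)
J = -47/15 (J = (-103 + 197)/(-10 + (-61 - 1*(-41))) = 94/(-10 + (-61 + 41)) = 94/(-10 - 20) = 94/(-30) = 94*(-1/30) = -47/15 ≈ -3.1333)
(((23 + 77) - 118) + J)*(207 + 5) = (((23 + 77) - 118) - 47/15)*(207 + 5) = ((100 - 118) - 47/15)*212 = (-18 - 47/15)*212 = -317/15*212 = -67204/15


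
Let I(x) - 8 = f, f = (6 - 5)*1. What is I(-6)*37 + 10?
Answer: 343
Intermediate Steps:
f = 1 (f = 1*1 = 1)
I(x) = 9 (I(x) = 8 + 1 = 9)
I(-6)*37 + 10 = 9*37 + 10 = 333 + 10 = 343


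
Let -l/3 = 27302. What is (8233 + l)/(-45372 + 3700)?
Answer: 73673/41672 ≈ 1.7679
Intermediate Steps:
l = -81906 (l = -3*27302 = -81906)
(8233 + l)/(-45372 + 3700) = (8233 - 81906)/(-45372 + 3700) = -73673/(-41672) = -73673*(-1/41672) = 73673/41672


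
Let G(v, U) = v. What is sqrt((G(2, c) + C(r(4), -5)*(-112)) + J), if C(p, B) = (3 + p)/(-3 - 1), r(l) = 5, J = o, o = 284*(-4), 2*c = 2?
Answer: I*sqrt(910) ≈ 30.166*I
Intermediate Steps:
c = 1 (c = (1/2)*2 = 1)
o = -1136
J = -1136
C(p, B) = -3/4 - p/4 (C(p, B) = (3 + p)/(-4) = (3 + p)*(-1/4) = -3/4 - p/4)
sqrt((G(2, c) + C(r(4), -5)*(-112)) + J) = sqrt((2 + (-3/4 - 1/4*5)*(-112)) - 1136) = sqrt((2 + (-3/4 - 5/4)*(-112)) - 1136) = sqrt((2 - 2*(-112)) - 1136) = sqrt((2 + 224) - 1136) = sqrt(226 - 1136) = sqrt(-910) = I*sqrt(910)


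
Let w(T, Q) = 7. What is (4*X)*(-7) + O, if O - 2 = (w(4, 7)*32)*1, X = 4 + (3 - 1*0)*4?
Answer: -222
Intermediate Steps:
X = 16 (X = 4 + (3 + 0)*4 = 4 + 3*4 = 4 + 12 = 16)
O = 226 (O = 2 + (7*32)*1 = 2 + 224*1 = 2 + 224 = 226)
(4*X)*(-7) + O = (4*16)*(-7) + 226 = 64*(-7) + 226 = -448 + 226 = -222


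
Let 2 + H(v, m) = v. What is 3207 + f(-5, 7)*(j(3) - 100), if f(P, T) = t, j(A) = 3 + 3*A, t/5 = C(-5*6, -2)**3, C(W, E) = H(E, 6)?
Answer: 31367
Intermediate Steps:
H(v, m) = -2 + v
C(W, E) = -2 + E
t = -320 (t = 5*(-2 - 2)**3 = 5*(-4)**3 = 5*(-64) = -320)
f(P, T) = -320
3207 + f(-5, 7)*(j(3) - 100) = 3207 - 320*((3 + 3*3) - 100) = 3207 - 320*((3 + 9) - 100) = 3207 - 320*(12 - 100) = 3207 - 320*(-88) = 3207 + 28160 = 31367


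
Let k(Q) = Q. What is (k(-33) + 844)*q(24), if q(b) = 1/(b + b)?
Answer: 811/48 ≈ 16.896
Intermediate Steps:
q(b) = 1/(2*b)
(k(-33) + 844)*q(24) = (-33 + 844)*((½)/24) = 811*((½)*(1/24)) = 811*(1/48) = 811/48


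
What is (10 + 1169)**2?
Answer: 1390041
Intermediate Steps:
(10 + 1169)**2 = 1179**2 = 1390041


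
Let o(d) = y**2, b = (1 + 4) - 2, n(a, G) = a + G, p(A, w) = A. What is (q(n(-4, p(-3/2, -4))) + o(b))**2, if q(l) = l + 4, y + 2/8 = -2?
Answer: 3249/256 ≈ 12.691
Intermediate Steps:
y = -9/4 (y = -1/4 - 2 = -9/4 ≈ -2.2500)
n(a, G) = G + a
q(l) = 4 + l
b = 3 (b = 5 - 2 = 3)
o(d) = 81/16 (o(d) = (-9/4)**2 = 81/16)
(q(n(-4, p(-3/2, -4))) + o(b))**2 = ((4 + (-3/2 - 4)) + 81/16)**2 = ((4 - 11/2) + 81/16)**2 = (-3/2 + 81/16)**2 = (57/16)**2 = 3249/256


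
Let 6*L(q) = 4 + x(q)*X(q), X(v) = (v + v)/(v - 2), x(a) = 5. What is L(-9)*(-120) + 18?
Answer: -2482/11 ≈ -225.64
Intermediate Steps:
X(v) = 2*v/(-2 + v) (X(v) = (2*v)/(-2 + v) = 2*v/(-2 + v))
L(q) = ⅔ + 5*q/(3*(-2 + q)) (L(q) = (4 + 5*(2*q/(-2 + q)))/6 = (4 + 10*q/(-2 + q))/6 = ⅔ + 5*q/(3*(-2 + q)))
L(-9)*(-120) + 18 = ((-4 + 7*(-9))/(3*(-2 - 9)))*(-120) + 18 = ((⅓)*(-4 - 63)/(-11))*(-120) + 18 = ((⅓)*(-1/11)*(-67))*(-120) + 18 = (67/33)*(-120) + 18 = -2680/11 + 18 = -2482/11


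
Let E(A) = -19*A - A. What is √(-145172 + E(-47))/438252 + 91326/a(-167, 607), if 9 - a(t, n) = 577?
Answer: -45663/284 + 11*I*√298/219126 ≈ -160.79 + 0.00086658*I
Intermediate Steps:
a(t, n) = -568 (a(t, n) = 9 - 1*577 = 9 - 577 = -568)
E(A) = -20*A
√(-145172 + E(-47))/438252 + 91326/a(-167, 607) = √(-145172 - 20*(-47))/438252 + 91326/(-568) = √(-145172 + 940)*(1/438252) + 91326*(-1/568) = √(-144232)*(1/438252) - 45663/284 = (22*I*√298)*(1/438252) - 45663/284 = 11*I*√298/219126 - 45663/284 = -45663/284 + 11*I*√298/219126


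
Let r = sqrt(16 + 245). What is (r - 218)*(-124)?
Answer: 27032 - 372*sqrt(29) ≈ 25029.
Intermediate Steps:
r = 3*sqrt(29) (r = sqrt(261) = 3*sqrt(29) ≈ 16.155)
(r - 218)*(-124) = (3*sqrt(29) - 218)*(-124) = (-218 + 3*sqrt(29))*(-124) = 27032 - 372*sqrt(29)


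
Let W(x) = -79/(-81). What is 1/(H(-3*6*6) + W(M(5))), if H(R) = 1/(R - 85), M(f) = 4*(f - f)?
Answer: 15633/15166 ≈ 1.0308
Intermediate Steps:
M(f) = 0 (M(f) = 4*0 = 0)
H(R) = 1/(-85 + R)
W(x) = 79/81 (W(x) = -79*(-1/81) = 79/81)
1/(H(-3*6*6) + W(M(5))) = 1/(1/(-85 - 3*6*6) + 79/81) = 1/(1/(-85 - 18*6) + 79/81) = 1/(1/(-85 - 108) + 79/81) = 1/(1/(-193) + 79/81) = 1/(-1/193 + 79/81) = 1/(15166/15633) = 15633/15166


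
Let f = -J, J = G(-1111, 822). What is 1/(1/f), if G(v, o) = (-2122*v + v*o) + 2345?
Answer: -1446645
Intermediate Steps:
G(v, o) = 2345 - 2122*v + o*v (G(v, o) = (-2122*v + o*v) + 2345 = 2345 - 2122*v + o*v)
J = 1446645 (J = 2345 - 2122*(-1111) + 822*(-1111) = 2345 + 2357542 - 913242 = 1446645)
f = -1446645 (f = -1*1446645 = -1446645)
1/(1/f) = 1/(1/(-1446645)) = 1/(-1/1446645) = -1446645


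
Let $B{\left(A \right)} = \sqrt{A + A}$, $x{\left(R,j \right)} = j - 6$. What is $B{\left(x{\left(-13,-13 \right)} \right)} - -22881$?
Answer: $22881 + i \sqrt{38} \approx 22881.0 + 6.1644 i$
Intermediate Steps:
$x{\left(R,j \right)} = -6 + j$
$B{\left(A \right)} = \sqrt{2} \sqrt{A}$ ($B{\left(A \right)} = \sqrt{2 A} = \sqrt{2} \sqrt{A}$)
$B{\left(x{\left(-13,-13 \right)} \right)} - -22881 = \sqrt{2} \sqrt{-6 - 13} - -22881 = \sqrt{2} \sqrt{-19} + 22881 = \sqrt{2} i \sqrt{19} + 22881 = i \sqrt{38} + 22881 = 22881 + i \sqrt{38}$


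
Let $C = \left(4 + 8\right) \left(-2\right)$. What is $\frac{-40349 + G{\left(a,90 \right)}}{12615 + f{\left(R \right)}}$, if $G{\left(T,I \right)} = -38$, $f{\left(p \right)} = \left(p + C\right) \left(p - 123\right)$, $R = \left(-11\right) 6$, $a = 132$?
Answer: $- \frac{40387}{29625} \approx -1.3633$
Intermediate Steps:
$C = -24$ ($C = 12 \left(-2\right) = -24$)
$R = -66$
$f{\left(p \right)} = \left(-123 + p\right) \left(-24 + p\right)$ ($f{\left(p \right)} = \left(p - 24\right) \left(p - 123\right) = \left(-24 + p\right) \left(-123 + p\right) = \left(-123 + p\right) \left(-24 + p\right)$)
$\frac{-40349 + G{\left(a,90 \right)}}{12615 + f{\left(R \right)}} = \frac{-40349 - 38}{12615 + \left(2952 + \left(-66\right)^{2} - -9702\right)} = - \frac{40387}{12615 + \left(2952 + 4356 + 9702\right)} = - \frac{40387}{12615 + 17010} = - \frac{40387}{29625}$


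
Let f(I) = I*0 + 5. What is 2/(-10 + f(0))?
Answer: -⅖ ≈ -0.40000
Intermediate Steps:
f(I) = 5 (f(I) = 0 + 5 = 5)
2/(-10 + f(0)) = 2/(-10 + 5) = 2/(-5) = 2*(-⅕) = -⅖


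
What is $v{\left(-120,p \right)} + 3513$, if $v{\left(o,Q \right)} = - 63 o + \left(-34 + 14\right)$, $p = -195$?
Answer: $11053$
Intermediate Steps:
$v{\left(o,Q \right)} = -20 - 63 o$ ($v{\left(o,Q \right)} = - 63 o - 20 = -20 - 63 o$)
$v{\left(-120,p \right)} + 3513 = \left(-20 - -7560\right) + 3513 = \left(-20 + 7560\right) + 3513 = 7540 + 3513 = 11053$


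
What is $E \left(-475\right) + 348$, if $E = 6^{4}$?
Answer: $-615252$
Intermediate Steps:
$E = 1296$
$E \left(-475\right) + 348 = 1296 \left(-475\right) + 348 = -615600 + 348 = -615252$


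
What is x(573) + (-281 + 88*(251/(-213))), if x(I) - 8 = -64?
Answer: -93869/213 ≈ -440.70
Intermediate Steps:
x(I) = -56 (x(I) = 8 - 64 = -56)
x(573) + (-281 + 88*(251/(-213))) = -56 + (-281 + 88*(251/(-213))) = -56 + (-281 + 88*(251*(-1/213))) = -56 + (-281 + 88*(-251/213)) = -56 + (-281 - 22088/213) = -56 - 81941/213 = -93869/213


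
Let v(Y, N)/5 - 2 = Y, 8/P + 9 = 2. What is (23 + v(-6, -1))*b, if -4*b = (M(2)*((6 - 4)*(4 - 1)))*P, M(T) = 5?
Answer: 180/7 ≈ 25.714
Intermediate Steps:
P = -8/7 (P = 8/(-9 + 2) = 8/(-7) = 8*(-1/7) = -8/7 ≈ -1.1429)
v(Y, N) = 10 + 5*Y
b = 60/7 (b = -5*((6 - 4)*(4 - 1))*(-8)/(4*7) = -5*(2*3)*(-8)/(4*7) = -5*6*(-8)/(4*7) = -15*(-8)/(2*7) = -1/4*(-240/7) = 60/7 ≈ 8.5714)
(23 + v(-6, -1))*b = (23 + (10 + 5*(-6)))*(60/7) = (23 + (10 - 30))*(60/7) = (23 - 20)*(60/7) = 3*(60/7) = 180/7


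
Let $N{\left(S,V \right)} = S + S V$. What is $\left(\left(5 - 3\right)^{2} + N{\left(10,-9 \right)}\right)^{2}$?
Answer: $5776$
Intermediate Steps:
$\left(\left(5 - 3\right)^{2} + N{\left(10,-9 \right)}\right)^{2} = \left(\left(5 - 3\right)^{2} + 10 \left(1 - 9\right)\right)^{2} = \left(2^{2} + 10 \left(-8\right)\right)^{2} = \left(4 - 80\right)^{2} = \left(-76\right)^{2} = 5776$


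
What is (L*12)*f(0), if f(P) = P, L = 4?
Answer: 0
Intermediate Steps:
(L*12)*f(0) = (4*12)*0 = 48*0 = 0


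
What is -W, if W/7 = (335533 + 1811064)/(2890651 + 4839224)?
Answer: -15026179/7729875 ≈ -1.9439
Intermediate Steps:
W = 15026179/7729875 (W = 7*((335533 + 1811064)/(2890651 + 4839224)) = 7*(2146597/7729875) = 15026179/7729875 ≈ 1.9439)
-W = -1*15026179/7729875 = -15026179/7729875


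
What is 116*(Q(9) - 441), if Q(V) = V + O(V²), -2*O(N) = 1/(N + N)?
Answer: -4059101/81 ≈ -50112.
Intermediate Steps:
O(N) = -1/(4*N) (O(N) = -1/(2*(N + N)) = -1/(2*N)/2 = -1/(4*N))
Q(V) = V - 1/(4*V²)
116*(Q(9) - 441) = 116*((9 - ¼/9²) - 441) = 116*((9 - ¼*1/81) - 441) = 116*((9 - 1/324) - 441) = 116*(2915/324 - 441) = 116*(-139969/324) = -4059101/81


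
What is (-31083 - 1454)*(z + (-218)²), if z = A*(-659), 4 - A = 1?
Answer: -1481962739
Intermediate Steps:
A = 3 (A = 4 - 1*1 = 4 - 1 = 3)
z = -1977 (z = 3*(-659) = -1977)
(-31083 - 1454)*(z + (-218)²) = (-31083 - 1454)*(-1977 + (-218)²) = -32537*(-1977 + 47524) = -32537*45547 = -1481962739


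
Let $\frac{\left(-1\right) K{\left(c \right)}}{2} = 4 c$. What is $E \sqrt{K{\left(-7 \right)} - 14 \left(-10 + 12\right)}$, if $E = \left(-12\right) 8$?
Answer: $- 192 \sqrt{7} \approx -507.98$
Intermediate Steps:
$K{\left(c \right)} = - 8 c$ ($K{\left(c \right)} = - 2 \cdot 4 c = - 8 c$)
$E = -96$
$E \sqrt{K{\left(-7 \right)} - 14 \left(-10 + 12\right)} = - 96 \sqrt{\left(-8\right) \left(-7\right) - 14 \left(-10 + 12\right)} = - 96 \sqrt{56 - 28} = - 96 \sqrt{28} = - 96 \cdot 2 \sqrt{7} = - 192 \sqrt{7}$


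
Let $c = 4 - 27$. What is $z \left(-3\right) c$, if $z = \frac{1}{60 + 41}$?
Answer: $\frac{69}{101} \approx 0.68317$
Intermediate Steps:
$z = \frac{1}{101} \approx 0.009901$
$c = -23$ ($c = 4 - 27 = -23$)
$z \left(-3\right) c = \frac{1}{101} \left(-3\right) \left(-23\right) = \left(- \frac{3}{101}\right) \left(-23\right) = \frac{69}{101}$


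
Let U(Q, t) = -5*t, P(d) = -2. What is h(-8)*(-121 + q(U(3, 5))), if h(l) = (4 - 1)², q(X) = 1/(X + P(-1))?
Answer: -3268/3 ≈ -1089.3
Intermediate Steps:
q(X) = 1/(-2 + X) (q(X) = 1/(X - 2) = 1/(-2 + X))
h(l) = 9 (h(l) = 3² = 9)
h(-8)*(-121 + q(U(3, 5))) = 9*(-121 + 1/(-2 - 5*5)) = 9*(-121 + 1/(-2 - 25)) = 9*(-121 + 1/(-27)) = 9*(-121 - 1/27) = 9*(-3268/27) = -3268/3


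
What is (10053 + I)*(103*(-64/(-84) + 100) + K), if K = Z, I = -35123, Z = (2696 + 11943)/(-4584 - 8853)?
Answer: -24470491538330/94059 ≈ -2.6016e+8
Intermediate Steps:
Z = -14639/13437 (Z = 14639/(-13437) = 14639*(-1/13437) = -14639/13437 ≈ -1.0895)
K = -14639/13437 ≈ -1.0895
(10053 + I)*(103*(-64/(-84) + 100) + K) = (10053 - 35123)*(103*(-64/(-84) + 100) - 14639/13437) = -25070*(103*(-64*(-1/84) + 100) - 14639/13437) = -25070*(103*(16/21 + 100) - 14639/13437) = -25070*(103*(2116/21) - 14639/13437) = -25070*(217948/21 - 14639/13437) = -25070*976086619/94059 = -24470491538330/94059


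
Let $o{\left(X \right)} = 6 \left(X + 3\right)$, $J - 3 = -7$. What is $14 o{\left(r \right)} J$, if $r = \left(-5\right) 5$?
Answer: $7392$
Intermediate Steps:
$J = -4$ ($J = 3 - 7 = -4$)
$r = -25$
$o{\left(X \right)} = 18 + 6 X$ ($o{\left(X \right)} = 6 \left(3 + X\right) = 18 + 6 X$)
$14 o{\left(r \right)} J = 14 \left(18 + 6 \left(-25\right)\right) \left(-4\right) = 14 \left(18 - 150\right) \left(-4\right) = 14 \left(-132\right) \left(-4\right) = \left(-1848\right) \left(-4\right) = 7392$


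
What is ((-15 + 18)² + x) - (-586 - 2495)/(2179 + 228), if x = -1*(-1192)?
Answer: 2893888/2407 ≈ 1202.3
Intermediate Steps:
x = 1192
((-15 + 18)² + x) - (-586 - 2495)/(2179 + 228) = ((-15 + 18)² + 1192) - (-586 - 2495)/(2179 + 228) = (3² + 1192) - (-3081)/2407 = (9 + 1192) - (-3081)/2407 = 1201 - 1*(-3081/2407) = 1201 + 3081/2407 = 2893888/2407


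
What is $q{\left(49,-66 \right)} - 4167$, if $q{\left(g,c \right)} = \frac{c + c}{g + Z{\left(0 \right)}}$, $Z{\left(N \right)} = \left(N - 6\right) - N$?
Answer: $- \frac{179313}{43} \approx -4170.1$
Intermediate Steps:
$Z{\left(N \right)} = -6$ ($Z{\left(N \right)} = \left(N - 6\right) - N = \left(-6 + N\right) - N = -6$)
$q{\left(g,c \right)} = \frac{2 c}{-6 + g}$ ($q{\left(g,c \right)} = \frac{c + c}{g - 6} = \frac{2 c}{-6 + g}$)
$q{\left(49,-66 \right)} - 4167 = 2 \left(-66\right) \frac{1}{-6 + 49} - 4167 = 2 \left(-66\right) \frac{1}{43} - 4167 = - \frac{132}{43} - 4167 = - \frac{179313}{43}$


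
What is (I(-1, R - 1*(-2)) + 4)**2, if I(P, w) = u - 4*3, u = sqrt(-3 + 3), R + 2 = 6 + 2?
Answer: 64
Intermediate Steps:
R = 6 (R = -2 + (6 + 2) = -2 + 8 = 6)
u = 0 (u = sqrt(0) = 0)
I(P, w) = -12 (I(P, w) = 0 - 4*3 = 0 - 12 = -12)
(I(-1, R - 1*(-2)) + 4)**2 = (-12 + 4)**2 = (-8)**2 = 64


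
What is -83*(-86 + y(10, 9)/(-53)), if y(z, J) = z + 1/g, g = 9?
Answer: 3412379/477 ≈ 7153.8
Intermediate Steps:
y(z, J) = ⅑ + z (y(z, J) = z + 1/9 = z + ⅑ = ⅑ + z)
-83*(-86 + y(10, 9)/(-53)) = -83*(-86 + (⅑ + 10)/(-53)) = -83*(-86 + (91/9)*(-1/53)) = -83*(-86 - 91/477) = -83*(-41113/477) = 3412379/477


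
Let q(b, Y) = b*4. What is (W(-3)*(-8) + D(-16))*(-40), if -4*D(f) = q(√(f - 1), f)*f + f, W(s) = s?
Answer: -1120 - 640*I*√17 ≈ -1120.0 - 2638.8*I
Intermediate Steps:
q(b, Y) = 4*b
D(f) = -f/4 - f*√(-1 + f) (D(f) = -((4*√(f - 1))*f + f)/4 = -((4*√(-1 + f))*f + f)/4 = -(4*f*√(-1 + f) + f)/4 = -(f + 4*f*√(-1 + f))/4 = -f/4 - f*√(-1 + f))
(W(-3)*(-8) + D(-16))*(-40) = (-3*(-8) - 1*(-16)*(¼ + √(-1 - 16)))*(-40) = (24 - 1*(-16)*(¼ + √(-17)))*(-40) = (24 - 1*(-16)*(¼ + I*√17))*(-40) = (24 + (4 + 16*I*√17))*(-40) = (28 + 16*I*√17)*(-40) = -1120 - 640*I*√17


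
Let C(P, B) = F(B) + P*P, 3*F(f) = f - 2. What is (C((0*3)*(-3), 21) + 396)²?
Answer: 1456849/9 ≈ 1.6187e+5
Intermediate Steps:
F(f) = -⅔ + f/3 (F(f) = (f - 2)/3 = (-2 + f)/3 = -⅔ + f/3)
C(P, B) = -⅔ + P² + B/3 (C(P, B) = (-⅔ + B/3) + P*P = (-⅔ + B/3) + P² = -⅔ + P² + B/3)
(C((0*3)*(-3), 21) + 396)² = ((-⅔ + ((0*3)*(-3))² + (⅓)*21) + 396)² = ((-⅔ + (0*(-3))² + 7) + 396)² = ((-⅔ + 0² + 7) + 396)² = ((-⅔ + 0 + 7) + 396)² = (19/3 + 396)² = (1207/3)² = 1456849/9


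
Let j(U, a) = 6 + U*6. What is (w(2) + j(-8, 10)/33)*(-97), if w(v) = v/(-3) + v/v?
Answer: 3007/33 ≈ 91.121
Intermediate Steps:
w(v) = 1 - v/3 (w(v) = v*(-1/3) + 1 = -v/3 + 1 = 1 - v/3)
j(U, a) = 6 + 6*U
(w(2) + j(-8, 10)/33)*(-97) = ((1 - 1/3*2) + (6 + 6*(-8))/33)*(-97) = ((1 - 2/3) + (6 - 48)*(1/33))*(-97) = (1/3 - 42*1/33)*(-97) = (1/3 - 14/11)*(-97) = -31/33*(-97) = 3007/33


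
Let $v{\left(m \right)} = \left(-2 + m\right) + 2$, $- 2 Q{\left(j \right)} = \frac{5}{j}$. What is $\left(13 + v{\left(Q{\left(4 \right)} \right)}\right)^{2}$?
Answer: $\frac{9801}{64} \approx 153.14$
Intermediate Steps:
$Q{\left(j \right)} = - \frac{5}{2 j}$ ($Q{\left(j \right)} = - \frac{5 \frac{1}{j}}{2} = - \frac{5}{2 j}$)
$v{\left(m \right)} = m$
$\left(13 + v{\left(Q{\left(4 \right)} \right)}\right)^{2} = \left(13 - \frac{5}{2 \cdot 4}\right)^{2} = \left(13 - \frac{5}{8}\right)^{2} = \left(\frac{99}{8}\right)^{2} = \frac{9801}{64}$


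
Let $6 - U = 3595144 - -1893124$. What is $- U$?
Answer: $5488262$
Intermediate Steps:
$U = -5488262$ ($U = 6 - \left(3595144 - -1893124\right) = 6 - \left(3595144 + 1893124\right) = 6 - 5488268 = -5488262$)
$- U = \left(-1\right) \left(-5488262\right) = 5488262$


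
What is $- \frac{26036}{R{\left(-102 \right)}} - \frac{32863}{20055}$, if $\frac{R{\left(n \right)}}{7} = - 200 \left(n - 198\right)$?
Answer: $- \frac{4872317}{2865000} \approx -1.7006$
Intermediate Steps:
$R{\left(n \right)} = 277200 - 1400 n$ ($R{\left(n \right)} = 7 \left(- 200 \left(n - 198\right)\right) = 7 \left(- 200 \left(-198 + n\right)\right) = 7 \left(39600 - 200 n\right) = 277200 - 1400 n$)
$- \frac{26036}{R{\left(-102 \right)}} - \frac{32863}{20055} = - \frac{26036}{277200 - -142800} - \frac{32863}{20055} = - \frac{26036}{277200 + 142800} - \frac{32863}{20055} = - \frac{26036}{420000} - \frac{32863}{20055} = \left(-26036\right) \frac{1}{420000} - \frac{32863}{20055} = - \frac{6509}{105000} - \frac{32863}{20055} = - \frac{4872317}{2865000}$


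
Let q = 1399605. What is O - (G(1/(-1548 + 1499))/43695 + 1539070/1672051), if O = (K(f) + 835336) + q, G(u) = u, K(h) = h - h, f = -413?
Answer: 8000980786286253706/3579953153805 ≈ 2.2349e+6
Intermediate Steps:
K(h) = 0
O = 2234941 (O = (0 + 835336) + 1399605 = 835336 + 1399605 = 2234941)
O - (G(1/(-1548 + 1499))/43695 + 1539070/1672051) = 2234941 - (1/((-1548 + 1499)*43695) + 1539070/1672051) = 2234941 - ((1/43695)/(-49) + 1539070*(1/1672051)) = 2234941 - (-1/49*1/43695 + 1539070/1672051) = 2234941 - (-1/2141055 + 1539070/1672051) = 2234941 - 1*3295231846799/3579953153805 = 2234941 - 3295231846799/3579953153805 = 8000980786286253706/3579953153805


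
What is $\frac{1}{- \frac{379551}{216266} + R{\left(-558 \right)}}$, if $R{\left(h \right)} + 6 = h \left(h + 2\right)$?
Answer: $\frac{216266}{67094416821} \approx 3.2233 \cdot 10^{-6}$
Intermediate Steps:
$R{\left(h \right)} = -6 + h \left(2 + h\right)$ ($R{\left(h \right)} = -6 + h \left(h + 2\right) = -6 + h \left(2 + h\right)$)
$\frac{1}{- \frac{379551}{216266} + R{\left(-558 \right)}} = \frac{1}{- \frac{379551}{216266} + \left(-6 + \left(-558\right)^{2} + 2 \left(-558\right)\right)} = \frac{1}{\left(-379551\right) \frac{1}{216266} - -310242} = \frac{1}{- \frac{379551}{216266} + 310242} = \frac{1}{\frac{67094416821}{216266}} = \frac{216266}{67094416821}$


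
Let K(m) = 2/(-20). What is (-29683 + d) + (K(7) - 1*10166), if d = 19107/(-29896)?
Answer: -5956739003/149480 ≈ -39850.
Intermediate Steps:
K(m) = -1/10 (K(m) = 2*(-1/20) = -1/10)
d = -19107/29896 (d = 19107*(-1/29896) = -19107/29896 ≈ -0.63912)
(-29683 + d) + (K(7) - 1*10166) = (-29683 - 19107/29896) + (-1/10 - 1*10166) = -887422075/29896 + (-1/10 - 10166) = -887422075/29896 - 101661/10 = -5956739003/149480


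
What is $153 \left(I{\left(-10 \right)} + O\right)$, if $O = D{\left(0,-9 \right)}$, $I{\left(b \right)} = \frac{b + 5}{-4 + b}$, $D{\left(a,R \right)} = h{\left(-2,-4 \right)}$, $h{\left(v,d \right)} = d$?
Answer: $- \frac{7803}{14} \approx -557.36$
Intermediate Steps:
$D{\left(a,R \right)} = -4$
$I{\left(b \right)} = \frac{5 + b}{-4 + b}$
$O = -4$
$153 \left(I{\left(-10 \right)} + O\right) = 153 \left(\frac{5 - 10}{-4 - 10} - 4\right) = 153 \left(\frac{1}{-14} \left(-5\right) - 4\right) = 153 \left(\left(- \frac{1}{14}\right) \left(-5\right) - 4\right) = 153 \left(\frac{5}{14} - 4\right) = 153 \left(- \frac{51}{14}\right) = - \frac{7803}{14}$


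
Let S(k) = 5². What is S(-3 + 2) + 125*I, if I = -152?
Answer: -18975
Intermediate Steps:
S(k) = 25
S(-3 + 2) + 125*I = 25 + 125*(-152) = 25 - 19000 = -18975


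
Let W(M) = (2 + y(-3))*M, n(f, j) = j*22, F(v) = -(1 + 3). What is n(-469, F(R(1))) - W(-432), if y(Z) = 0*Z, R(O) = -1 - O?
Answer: 776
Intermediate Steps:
y(Z) = 0
F(v) = -4 (F(v) = -1*4 = -4)
n(f, j) = 22*j
W(M) = 2*M (W(M) = (2 + 0)*M = 2*M)
n(-469, F(R(1))) - W(-432) = 22*(-4) - 2*(-432) = -88 - 1*(-864) = -88 + 864 = 776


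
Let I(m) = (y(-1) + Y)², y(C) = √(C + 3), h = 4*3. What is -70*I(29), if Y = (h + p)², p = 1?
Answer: -1999410 - 23660*√2 ≈ -2.0329e+6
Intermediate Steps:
h = 12
y(C) = √(3 + C)
Y = 169 (Y = (12 + 1)² = 13² = 169)
I(m) = (169 + √2)² (I(m) = (√(3 - 1) + 169)² = (√2 + 169)² = (169 + √2)²)
-70*I(29) = -70*(169 + √2)²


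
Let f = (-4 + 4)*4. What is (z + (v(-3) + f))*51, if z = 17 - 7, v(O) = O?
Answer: 357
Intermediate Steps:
f = 0 (f = 0*4 = 0)
z = 10
(z + (v(-3) + f))*51 = (10 + (-3 + 0))*51 = (10 - 3)*51 = 7*51 = 357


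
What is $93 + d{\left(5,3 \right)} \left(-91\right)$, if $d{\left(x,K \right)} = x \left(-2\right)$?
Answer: $1003$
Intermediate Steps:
$d{\left(x,K \right)} = - 2 x$
$93 + d{\left(5,3 \right)} \left(-91\right) = 93 + \left(-2\right) 5 \left(-91\right) = 93 - -910 = 93 + 910 = 1003$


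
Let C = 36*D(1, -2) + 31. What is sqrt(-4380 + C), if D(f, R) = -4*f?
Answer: I*sqrt(4493) ≈ 67.03*I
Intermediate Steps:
C = -113 (C = 36*(-4*1) + 31 = 36*(-4) + 31 = -144 + 31 = -113)
sqrt(-4380 + C) = sqrt(-4380 - 113) = sqrt(-4493) = I*sqrt(4493)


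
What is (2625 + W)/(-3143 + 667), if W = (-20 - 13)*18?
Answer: -2031/2476 ≈ -0.82027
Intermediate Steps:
W = -594 (W = -33*18 = -594)
(2625 + W)/(-3143 + 667) = (2625 - 594)/(-3143 + 667) = 2031/(-2476) = 2031*(-1/2476) = -2031/2476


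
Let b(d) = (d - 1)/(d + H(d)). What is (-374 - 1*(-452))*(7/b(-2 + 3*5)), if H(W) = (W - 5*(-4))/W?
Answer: 707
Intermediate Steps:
H(W) = (20 + W)/W (H(W) = (W + 20)/W = (20 + W)/W)
b(d) = (-1 + d)/(d + (20 + d)/d) (b(d) = (d - 1)/(d + (20 + d)/d) = (-1 + d)/(d + (20 + d)/d))
(-374 - 1*(-452))*(7/b(-2 + 3*5)) = (-374 - 1*(-452))*(7/(((-2 + 3*5)*(-1 + (-2 + 3*5))/(20 + (-2 + 3*5) + (-2 + 3*5)²)))) = (-374 + 452)*(7/(((-2 + 15)*(-1 + (-2 + 15))/(20 + (-2 + 15) + (-2 + 15)²)))) = 78*(7/((13*(-1 + 13)/(20 + 13 + 13²)))) = 78*(7/((13*12/(20 + 13 + 169)))) = 78*(7/((13*12/202))) = 78*(7/((13*(1/202)*12))) = 78*(7/(78/101)) = 78*(7*(101/78)) = 78*(707/78) = 707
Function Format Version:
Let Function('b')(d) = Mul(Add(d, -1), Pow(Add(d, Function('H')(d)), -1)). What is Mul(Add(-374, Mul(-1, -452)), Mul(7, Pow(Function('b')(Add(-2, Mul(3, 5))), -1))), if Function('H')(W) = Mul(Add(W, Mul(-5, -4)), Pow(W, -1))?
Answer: 707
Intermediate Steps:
Function('H')(W) = Mul(Pow(W, -1), Add(20, W)) (Function('H')(W) = Mul(Add(W, 20), Pow(W, -1)) = Mul(Add(20, W), Pow(W, -1)) = Mul(Pow(W, -1), Add(20, W)))
Function('b')(d) = Mul(Pow(Add(d, Mul(Pow(d, -1), Add(20, d))), -1), Add(-1, d)) (Function('b')(d) = Mul(Add(d, -1), Pow(Add(d, Mul(Pow(d, -1), Add(20, d))), -1)) = Mul(Add(-1, d), Pow(Add(d, Mul(Pow(d, -1), Add(20, d))), -1)) = Mul(Pow(Add(d, Mul(Pow(d, -1), Add(20, d))), -1), Add(-1, d)))
Mul(Add(-374, Mul(-1, -452)), Mul(7, Pow(Function('b')(Add(-2, Mul(3, 5))), -1))) = Mul(Add(-374, Mul(-1, -452)), Mul(7, Pow(Mul(Add(-2, Mul(3, 5)), Pow(Add(20, Add(-2, Mul(3, 5)), Pow(Add(-2, Mul(3, 5)), 2)), -1), Add(-1, Add(-2, Mul(3, 5)))), -1))) = Mul(Add(-374, 452), Mul(7, Pow(Mul(Add(-2, 15), Pow(Add(20, Add(-2, 15), Pow(Add(-2, 15), 2)), -1), Add(-1, Add(-2, 15))), -1))) = Mul(78, Mul(7, Pow(Mul(13, Pow(Add(20, 13, Pow(13, 2)), -1), Add(-1, 13)), -1))) = Mul(78, Mul(7, Pow(Mul(13, Pow(Add(20, 13, 169), -1), 12), -1))) = Mul(78, Mul(7, Pow(Mul(13, Pow(202, -1), 12), -1))) = Mul(78, Mul(7, Pow(Mul(13, Rational(1, 202), 12), -1))) = Mul(78, Mul(7, Pow(Rational(78, 101), -1))) = Mul(78, Mul(7, Rational(101, 78))) = Mul(78, Rational(707, 78)) = 707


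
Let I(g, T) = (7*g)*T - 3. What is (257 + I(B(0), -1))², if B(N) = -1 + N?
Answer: 68121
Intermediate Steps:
I(g, T) = -3 + 7*T*g (I(g, T) = 7*T*g - 3 = -3 + 7*T*g)
(257 + I(B(0), -1))² = (257 + (-3 + 7*(-1)*(-1 + 0)))² = (257 + (-3 + 7*(-1)*(-1)))² = (257 + (-3 + 7))² = (257 + 4)² = 261² = 68121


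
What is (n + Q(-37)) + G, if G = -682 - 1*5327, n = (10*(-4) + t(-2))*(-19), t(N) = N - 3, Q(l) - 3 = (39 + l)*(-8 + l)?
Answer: -5241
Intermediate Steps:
Q(l) = 3 + (-8 + l)*(39 + l) (Q(l) = 3 + (39 + l)*(-8 + l) = 3 + (-8 + l)*(39 + l))
t(N) = -3 + N
n = 855 (n = (10*(-4) + (-3 - 2))*(-19) = (-40 - 5)*(-19) = -45*(-19) = 855)
G = -6009 (G = -682 - 5327 = -6009)
(n + Q(-37)) + G = (855 + (-309 + (-37)² + 31*(-37))) - 6009 = (855 + (-309 + 1369 - 1147)) - 6009 = (855 - 87) - 6009 = 768 - 6009 = -5241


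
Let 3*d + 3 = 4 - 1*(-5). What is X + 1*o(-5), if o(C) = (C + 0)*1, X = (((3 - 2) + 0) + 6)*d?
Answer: 9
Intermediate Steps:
d = 2 (d = -1 + (4 - 1*(-5))/3 = -1 + (4 + 5)/3 = -1 + (1/3)*9 = -1 + 3 = 2)
X = 14 (X = (((3 - 2) + 0) + 6)*2 = ((1 + 0) + 6)*2 = (1 + 6)*2 = 7*2 = 14)
o(C) = C (o(C) = C*1 = C)
X + 1*o(-5) = 14 + 1*(-5) = 14 - 5 = 9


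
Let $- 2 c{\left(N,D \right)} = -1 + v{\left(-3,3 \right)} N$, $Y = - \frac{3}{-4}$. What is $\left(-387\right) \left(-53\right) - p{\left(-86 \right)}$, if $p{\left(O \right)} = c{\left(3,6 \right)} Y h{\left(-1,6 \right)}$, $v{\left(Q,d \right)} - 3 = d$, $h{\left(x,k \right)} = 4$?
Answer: $\frac{41073}{2} \approx 20537.0$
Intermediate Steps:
$v{\left(Q,d \right)} = 3 + d$
$Y = \frac{3}{4}$ ($Y = \left(-3\right) \left(- \frac{1}{4}\right) = \frac{3}{4} \approx 0.75$)
$c{\left(N,D \right)} = \frac{1}{2} - 3 N$ ($c{\left(N,D \right)} = - \frac{-1 + \left(3 + 3\right) N}{2} = - \frac{-1 + 6 N}{2} = \frac{1}{2} - 3 N$)
$p{\left(O \right)} = - \frac{51}{2}$ ($p{\left(O \right)} = \left(\frac{1}{2} - 9\right) \frac{3}{4} \cdot 4 = \left(- \frac{17}{2}\right) \frac{3}{4} \cdot 4 = \left(- \frac{51}{8}\right) 4 = - \frac{51}{2}$)
$\left(-387\right) \left(-53\right) - p{\left(-86 \right)} = \left(-387\right) \left(-53\right) - - \frac{51}{2} = 20511 + \frac{51}{2} = \frac{41073}{2}$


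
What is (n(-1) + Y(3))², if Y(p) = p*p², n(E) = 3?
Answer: 900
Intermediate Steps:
Y(p) = p³
(n(-1) + Y(3))² = (3 + 3³)² = (3 + 27)² = 30² = 900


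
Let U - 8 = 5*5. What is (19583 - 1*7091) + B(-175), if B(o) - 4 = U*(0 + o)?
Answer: 6721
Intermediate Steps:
U = 33 (U = 8 + 5*5 = 8 + 25 = 33)
B(o) = 4 + 33*o (B(o) = 4 + 33*(0 + o) = 4 + 33*o)
(19583 - 1*7091) + B(-175) = (19583 - 1*7091) + (4 + 33*(-175)) = (19583 - 7091) + (4 - 5775) = 12492 - 5771 = 6721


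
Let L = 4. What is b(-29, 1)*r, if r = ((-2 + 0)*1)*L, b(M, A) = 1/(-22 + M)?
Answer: 8/51 ≈ 0.15686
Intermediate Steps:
r = -8 (r = ((-2 + 0)*1)*4 = -2*1*4 = -2*4 = -8)
b(-29, 1)*r = -8/(-22 - 29) = -8/(-51) = -1/51*(-8) = 8/51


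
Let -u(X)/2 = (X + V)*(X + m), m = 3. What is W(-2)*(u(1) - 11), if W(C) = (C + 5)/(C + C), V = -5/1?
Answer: -63/4 ≈ -15.750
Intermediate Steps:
V = -5 (V = -5*1 = -5)
W(C) = (5 + C)/(2*C) (W(C) = (5 + C)/((2*C)) = (5 + C)*(1/(2*C)) = (5 + C)/(2*C))
u(X) = -2*(-5 + X)*(3 + X) (u(X) = -2*(X - 5)*(X + 3) = -2*(-5 + X)*(3 + X))
W(-2)*(u(1) - 11) = ((1/2)*(5 - 2)/(-2))*((30 - 2*1**2 + 4*1) - 11) = ((1/2)*(-1/2)*3)*((30 - 2*1 + 4) - 11) = -3*((30 - 2 + 4) - 11)/4 = -3*(32 - 11)/4 = -3/4*21 = -63/4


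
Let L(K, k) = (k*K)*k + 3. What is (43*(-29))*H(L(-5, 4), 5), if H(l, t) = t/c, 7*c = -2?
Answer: 43645/2 ≈ 21823.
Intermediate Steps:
c = -2/7 (c = (⅐)*(-2) = -2/7 ≈ -0.28571)
L(K, k) = 3 + K*k² (L(K, k) = (K*k)*k + 3 = K*k² + 3 = 3 + K*k²)
H(l, t) = -7*t/2 (H(l, t) = t/(-2/7) = t*(-7/2) = -7*t/2)
(43*(-29))*H(L(-5, 4), 5) = (43*(-29))*(-7/2*5) = -1247*(-35/2) = 43645/2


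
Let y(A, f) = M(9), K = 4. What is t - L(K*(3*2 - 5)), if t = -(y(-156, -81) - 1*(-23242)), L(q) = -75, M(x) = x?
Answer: -23176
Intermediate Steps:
y(A, f) = 9
t = -23251 (t = -(9 - 1*(-23242)) = -(9 + 23242) = -1*23251 = -23251)
t - L(K*(3*2 - 5)) = -23251 - 1*(-75) = -23251 + 75 = -23176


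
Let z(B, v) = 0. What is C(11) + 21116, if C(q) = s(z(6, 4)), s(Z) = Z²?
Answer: 21116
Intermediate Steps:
C(q) = 0 (C(q) = 0² = 0)
C(11) + 21116 = 0 + 21116 = 21116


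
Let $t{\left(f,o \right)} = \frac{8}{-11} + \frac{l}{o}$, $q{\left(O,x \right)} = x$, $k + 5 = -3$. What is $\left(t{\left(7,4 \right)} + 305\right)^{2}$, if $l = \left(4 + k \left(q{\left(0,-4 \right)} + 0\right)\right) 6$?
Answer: $\frac{15531481}{121} \approx 1.2836 \cdot 10^{5}$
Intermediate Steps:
$k = -8$ ($k = -5 - 3 = -8$)
$l = 216$ ($l = \left(4 - 8 \left(-4 + 0\right)\right) 6 = \left(4 - -32\right) 6 = \left(4 + 32\right) 6 = 36 \cdot 6 = 216$)
$t{\left(f,o \right)} = - \frac{8}{11} + \frac{216}{o}$ ($t{\left(f,o \right)} = \frac{8}{-11} + \frac{216}{o} = 8 \left(- \frac{1}{11}\right) + \frac{216}{o} = - \frac{8}{11} + \frac{216}{o}$)
$\left(t{\left(7,4 \right)} + 305\right)^{2} = \left(\left(- \frac{8}{11} + \frac{216}{4}\right) + 305\right)^{2} = \left(\left(- \frac{8}{11} + 216 \cdot \frac{1}{4}\right) + 305\right)^{2} = \left(\left(- \frac{8}{11} + 54\right) + 305\right)^{2} = \left(\frac{586}{11} + 305\right)^{2} = \left(\frac{3941}{11}\right)^{2} = \frac{15531481}{121}$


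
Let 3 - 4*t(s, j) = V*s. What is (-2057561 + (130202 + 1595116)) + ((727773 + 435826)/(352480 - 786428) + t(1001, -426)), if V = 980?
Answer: -125300300381/216974 ≈ -5.7749e+5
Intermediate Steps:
t(s, j) = ¾ - 245*s
(-2057561 + (130202 + 1595116)) + ((727773 + 435826)/(352480 - 786428) + t(1001, -426)) = (-2057561 + (130202 + 1595116)) + ((727773 + 435826)/(352480 - 786428) + (¾ - 245*1001)) = (-2057561 + 1725318) + (1163599/(-433948) + (¾ - 245245)) = -332243 + (1163599*(-1/433948) - 980977/4) = -332243 + (-1163599/433948 - 980977/4) = -332243 - 53212207699/216974 = -125300300381/216974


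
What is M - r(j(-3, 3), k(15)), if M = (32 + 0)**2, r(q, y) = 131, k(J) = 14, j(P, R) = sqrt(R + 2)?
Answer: 893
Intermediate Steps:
j(P, R) = sqrt(2 + R)
M = 1024 (M = 32**2 = 1024)
M - r(j(-3, 3), k(15)) = 1024 - 1*131 = 1024 - 131 = 893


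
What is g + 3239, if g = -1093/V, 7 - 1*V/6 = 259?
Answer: 4898461/1512 ≈ 3239.7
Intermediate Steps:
V = -1512 (V = 42 - 6*259 = 42 - 1554 = -1512)
g = 1093/1512 (g = -1093/(-1512) = -1093*(-1/1512) = 1093/1512 ≈ 0.72288)
g + 3239 = 1093/1512 + 3239 = 4898461/1512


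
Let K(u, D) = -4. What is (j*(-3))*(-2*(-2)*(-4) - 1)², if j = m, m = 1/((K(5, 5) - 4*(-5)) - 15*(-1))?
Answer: -867/31 ≈ -27.968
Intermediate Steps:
m = 1/31 (m = 1/((-4 - 4*(-5)) - 15*(-1)) = 1/((-4 + 20) + 15) = 1/(16 + 15) = 1/31 ≈ 0.032258)
j = 1/31 ≈ 0.032258
(j*(-3))*(-2*(-2)*(-4) - 1)² = ((1/31)*(-3))*(-2*(-2)*(-4) - 1)² = -3*(4*(-4) - 1)²/31 = -3*(-16 - 1)²/31 = -3/31*(-17)² = -3/31*289 = -867/31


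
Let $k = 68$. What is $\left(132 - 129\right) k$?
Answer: $204$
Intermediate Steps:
$\left(132 - 129\right) k = \left(132 - 129\right) 68 = 3 \cdot 68 = 204$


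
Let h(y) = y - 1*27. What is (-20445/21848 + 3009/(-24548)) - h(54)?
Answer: -221299875/7887128 ≈ -28.058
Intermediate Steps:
h(y) = -27 + y (h(y) = y - 27 = -27 + y)
(-20445/21848 + 3009/(-24548)) - h(54) = (-20445/21848 + 3009/(-24548)) - (-27 + 54) = (-20445*1/21848 + 3009*(-1/24548)) - 1*27 = (-20445/21848 - 177/1444) - 27 = -8347419/7887128 - 27 = -221299875/7887128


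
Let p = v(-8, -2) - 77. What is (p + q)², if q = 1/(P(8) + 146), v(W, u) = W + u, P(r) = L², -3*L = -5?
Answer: 13568522256/1792921 ≈ 7567.8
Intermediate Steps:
L = 5/3 (L = -⅓*(-5) = 5/3 ≈ 1.6667)
P(r) = 25/9 (P(r) = (5/3)² = 25/9)
p = -87 (p = (-8 - 2) - 77 = -10 - 77 = -87)
q = 9/1339 (q = 1/(25/9 + 146) = 1/(1339/9) = 9/1339 ≈ 0.0067214)
(p + q)² = (-87 + 9/1339)² = (-116484/1339)² = 13568522256/1792921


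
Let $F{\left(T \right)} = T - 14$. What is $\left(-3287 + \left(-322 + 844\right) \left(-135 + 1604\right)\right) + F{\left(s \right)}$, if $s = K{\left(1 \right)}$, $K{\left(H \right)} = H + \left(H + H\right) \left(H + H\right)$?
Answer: $763522$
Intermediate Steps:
$K{\left(H \right)} = H + 4 H^{2}$ ($K{\left(H \right)} = H + 2 H 2 H = H + 4 H^{2}$)
$s = 5$ ($s = 1 \left(1 + 4 \cdot 1\right) = 1 \left(1 + 4\right) = 1 \cdot 5 = 5$)
$F{\left(T \right)} = -14 + T$
$\left(-3287 + \left(-322 + 844\right) \left(-135 + 1604\right)\right) + F{\left(s \right)} = \left(-3287 + \left(-322 + 844\right) \left(-135 + 1604\right)\right) + \left(-14 + 5\right) = \left(-3287 + 522 \cdot 1469\right) - 9 = \left(-3287 + 766818\right) - 9 = 763531 - 9 = 763522$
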